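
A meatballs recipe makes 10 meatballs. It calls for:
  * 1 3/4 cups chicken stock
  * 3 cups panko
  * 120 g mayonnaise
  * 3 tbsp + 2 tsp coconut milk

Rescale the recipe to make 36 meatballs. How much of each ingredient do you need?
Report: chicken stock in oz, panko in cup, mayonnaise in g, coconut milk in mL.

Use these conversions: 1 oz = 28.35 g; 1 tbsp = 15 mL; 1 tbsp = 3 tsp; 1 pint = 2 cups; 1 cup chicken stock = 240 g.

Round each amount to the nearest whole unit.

Scaling factor: 36/10 = 18/5 = 3.6.
chicken stock: 1.75 cup × 18/5 × 240 g/cup ÷ 28.35 g/oz ≈ 53 oz
panko: 3 cup × 18/5 ≈ 11 cup
mayonnaise: 120 g × 18/5 = 432 g
coconut milk: (3 tbsp + 2 tsp = 11/3 tbsp) × 18/5 × 15 mL/tbsp = 198 mL

chicken stock: 53 oz; panko: 11 cup; mayonnaise: 432 g; coconut milk: 198 mL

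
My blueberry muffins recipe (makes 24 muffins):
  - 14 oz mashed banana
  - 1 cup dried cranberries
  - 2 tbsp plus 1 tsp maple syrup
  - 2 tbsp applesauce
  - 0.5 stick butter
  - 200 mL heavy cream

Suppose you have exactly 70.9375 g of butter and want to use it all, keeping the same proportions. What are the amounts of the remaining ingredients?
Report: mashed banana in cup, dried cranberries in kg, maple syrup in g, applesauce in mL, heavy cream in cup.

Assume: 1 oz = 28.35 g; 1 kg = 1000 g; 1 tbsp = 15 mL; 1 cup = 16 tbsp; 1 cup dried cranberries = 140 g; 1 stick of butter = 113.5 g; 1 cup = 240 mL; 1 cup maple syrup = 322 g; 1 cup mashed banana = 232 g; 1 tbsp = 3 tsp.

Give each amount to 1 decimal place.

The original recipe has 56.75 g of butter, so the scaling factor is 70.9375 ÷ 56.75 = 5/4 = 1.25.
mashed banana: 14 oz × 5/4 × 28.35 g/oz ÷ 232 g/cup ≈ 2.1 cup
dried cranberries: 1 cup × 5/4 × 140 g/cup ÷ 1000 g/kg ≈ 0.2 kg
maple syrup: (2 tbsp + 1 tsp = 7/3 tbsp) × 5/4 ÷ 16 tbsp/cup × 322 g/cup ≈ 58.7 g
applesauce: 2 tbsp × 5/4 × 15 mL/tbsp = 37.5 mL
heavy cream: 200 mL × 5/4 ÷ 240 mL/cup ≈ 1.0 cup

mashed banana: 2.1 cup; dried cranberries: 0.2 kg; maple syrup: 58.7 g; applesauce: 37.5 mL; heavy cream: 1.0 cup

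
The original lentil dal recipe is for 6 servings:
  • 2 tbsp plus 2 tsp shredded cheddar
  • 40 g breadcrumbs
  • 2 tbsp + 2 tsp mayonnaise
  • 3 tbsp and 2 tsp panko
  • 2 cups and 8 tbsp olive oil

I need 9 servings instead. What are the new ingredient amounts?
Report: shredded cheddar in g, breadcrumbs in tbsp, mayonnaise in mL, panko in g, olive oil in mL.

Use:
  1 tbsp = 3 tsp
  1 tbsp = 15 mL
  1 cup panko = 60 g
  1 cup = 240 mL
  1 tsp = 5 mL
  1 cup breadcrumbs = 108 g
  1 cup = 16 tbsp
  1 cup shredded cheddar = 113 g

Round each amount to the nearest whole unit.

Scaling factor: 9/6 = 3/2 = 1.5.
shredded cheddar: (2 tbsp + 2 tsp = 8/3 tbsp) × 3/2 ÷ 16 tbsp/cup × 113 g/cup ≈ 28 g
breadcrumbs: 40 g × 3/2 ÷ 108 g/cup × 16 tbsp/cup ≈ 9 tbsp
mayonnaise: (2 tbsp + 2 tsp = 8/3 tbsp) × 3/2 × 15 mL/tbsp = 60 mL
panko: (3 tbsp + 2 tsp = 11/3 tbsp) × 3/2 ÷ 16 tbsp/cup × 60 g/cup ≈ 21 g
olive oil: (2 cup + 8 tbsp = 2.5 cup) × 3/2 × 240 mL/cup = 900 mL

shredded cheddar: 28 g; breadcrumbs: 9 tbsp; mayonnaise: 60 mL; panko: 21 g; olive oil: 900 mL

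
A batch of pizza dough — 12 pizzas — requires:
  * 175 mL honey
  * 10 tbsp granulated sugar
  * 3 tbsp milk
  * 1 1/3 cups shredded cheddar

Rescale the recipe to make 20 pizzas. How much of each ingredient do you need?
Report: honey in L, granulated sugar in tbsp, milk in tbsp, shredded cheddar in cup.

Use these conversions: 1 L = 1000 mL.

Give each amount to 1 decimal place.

honey: 0.3 L; granulated sugar: 16.7 tbsp; milk: 5.0 tbsp; shredded cheddar: 2.2 cup

Scaling factor: 20/12 = 5/3.
honey: 175 mL × 5/3 ÷ 1000 mL/L ≈ 0.3 L
granulated sugar: 10 tbsp × 5/3 ≈ 16.7 tbsp
milk: 3 tbsp × 5/3 = 5.0 tbsp
shredded cheddar: 4/3 cup × 5/3 ≈ 2.2 cup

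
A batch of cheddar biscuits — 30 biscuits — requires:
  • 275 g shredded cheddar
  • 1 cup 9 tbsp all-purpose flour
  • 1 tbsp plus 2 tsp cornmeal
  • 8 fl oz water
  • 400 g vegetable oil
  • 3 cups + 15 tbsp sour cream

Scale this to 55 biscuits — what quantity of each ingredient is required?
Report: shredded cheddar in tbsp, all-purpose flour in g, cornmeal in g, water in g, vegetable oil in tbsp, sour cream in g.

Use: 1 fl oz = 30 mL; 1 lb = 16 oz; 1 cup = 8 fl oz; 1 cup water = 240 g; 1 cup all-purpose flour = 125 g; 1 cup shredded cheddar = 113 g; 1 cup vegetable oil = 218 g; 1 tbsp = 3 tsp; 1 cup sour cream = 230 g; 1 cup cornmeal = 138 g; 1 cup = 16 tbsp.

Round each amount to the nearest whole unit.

shredded cheddar: 71 tbsp; all-purpose flour: 358 g; cornmeal: 26 g; water: 440 g; vegetable oil: 54 tbsp; sour cream: 1660 g

Scaling factor: 55/30 = 11/6.
shredded cheddar: 275 g × 11/6 ÷ 113 g/cup × 16 tbsp/cup ≈ 71 tbsp
all-purpose flour: (1 cup + 9 tbsp = 1.5625 cup) × 11/6 × 125 g/cup ≈ 358 g
cornmeal: (1 tbsp + 2 tsp = 5/3 tbsp) × 11/6 ÷ 16 tbsp/cup × 138 g/cup ≈ 26 g
water: 8 fl oz × 11/6 ÷ 8 fl oz/cup × 240 g/cup = 440 g
vegetable oil: 400 g × 11/6 ÷ 218 g/cup × 16 tbsp/cup ≈ 54 tbsp
sour cream: (3 cup + 15 tbsp = 3.9375 cup) × 11/6 × 230 g/cup ≈ 1660 g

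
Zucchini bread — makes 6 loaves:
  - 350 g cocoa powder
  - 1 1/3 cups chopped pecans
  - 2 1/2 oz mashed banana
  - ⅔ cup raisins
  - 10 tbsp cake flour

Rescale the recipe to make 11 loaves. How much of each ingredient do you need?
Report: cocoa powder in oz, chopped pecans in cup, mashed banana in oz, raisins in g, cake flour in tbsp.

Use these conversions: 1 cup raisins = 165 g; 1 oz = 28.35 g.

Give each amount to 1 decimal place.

Scaling factor: 11/6.
cocoa powder: 350 g × 11/6 ÷ 28.35 g/oz ≈ 22.6 oz
chopped pecans: 4/3 cup × 11/6 ≈ 2.4 cup
mashed banana: 2.5 oz × 11/6 ≈ 4.6 oz
raisins: 2/3 cup × 11/6 × 165 g/cup ≈ 201.7 g
cake flour: 10 tbsp × 11/6 ≈ 18.3 tbsp

cocoa powder: 22.6 oz; chopped pecans: 2.4 cup; mashed banana: 4.6 oz; raisins: 201.7 g; cake flour: 18.3 tbsp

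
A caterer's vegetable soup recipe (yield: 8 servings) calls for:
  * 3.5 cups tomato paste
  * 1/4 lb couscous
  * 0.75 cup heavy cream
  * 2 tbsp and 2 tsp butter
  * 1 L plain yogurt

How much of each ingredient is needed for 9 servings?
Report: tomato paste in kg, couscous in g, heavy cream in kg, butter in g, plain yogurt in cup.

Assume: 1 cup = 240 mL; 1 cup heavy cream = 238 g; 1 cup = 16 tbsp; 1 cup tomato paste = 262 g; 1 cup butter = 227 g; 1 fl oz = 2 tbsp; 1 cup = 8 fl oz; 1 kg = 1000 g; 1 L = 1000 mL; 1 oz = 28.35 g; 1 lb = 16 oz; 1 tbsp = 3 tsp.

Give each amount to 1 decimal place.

Scaling factor: 9/8 = 1.125.
tomato paste: 3.5 cup × 9/8 × 262 g/cup ÷ 1000 g/kg ≈ 1.0 kg
couscous: 0.25 lb × 9/8 × 16 oz/lb × 28.35 g/oz ≈ 127.6 g
heavy cream: 0.75 cup × 9/8 × 238 g/cup ÷ 1000 g/kg ≈ 0.2 kg
butter: (2 tbsp + 2 tsp = 8/3 tbsp) × 9/8 ÷ 16 tbsp/cup × 227 g/cup ≈ 42.6 g
plain yogurt: 1 L × 9/8 × 1000 mL/L ÷ 240 mL/cup ≈ 4.7 cup

tomato paste: 1.0 kg; couscous: 127.6 g; heavy cream: 0.2 kg; butter: 42.6 g; plain yogurt: 4.7 cup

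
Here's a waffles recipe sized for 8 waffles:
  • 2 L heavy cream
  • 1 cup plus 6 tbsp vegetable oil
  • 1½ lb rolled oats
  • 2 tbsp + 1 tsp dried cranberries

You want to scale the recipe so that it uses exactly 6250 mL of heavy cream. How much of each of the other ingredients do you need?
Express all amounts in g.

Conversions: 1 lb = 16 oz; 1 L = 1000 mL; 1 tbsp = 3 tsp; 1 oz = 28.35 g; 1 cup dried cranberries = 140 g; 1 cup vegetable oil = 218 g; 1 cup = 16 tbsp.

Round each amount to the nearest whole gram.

The original recipe has 2000 mL of heavy cream, so the scaling factor is 6250 ÷ 2000 = 25/8 = 3.125.
vegetable oil: (1 cup + 6 tbsp = 1.375 cup) × 25/8 × 218 g/cup ≈ 937 g
rolled oats: 1.5 lb × 25/8 × 16 oz/lb × 28.35 g/oz ≈ 2126 g
dried cranberries: (2 tbsp + 1 tsp = 7/3 tbsp) × 25/8 ÷ 16 tbsp/cup × 140 g/cup ≈ 64 g

vegetable oil: 937 g; rolled oats: 2126 g; dried cranberries: 64 g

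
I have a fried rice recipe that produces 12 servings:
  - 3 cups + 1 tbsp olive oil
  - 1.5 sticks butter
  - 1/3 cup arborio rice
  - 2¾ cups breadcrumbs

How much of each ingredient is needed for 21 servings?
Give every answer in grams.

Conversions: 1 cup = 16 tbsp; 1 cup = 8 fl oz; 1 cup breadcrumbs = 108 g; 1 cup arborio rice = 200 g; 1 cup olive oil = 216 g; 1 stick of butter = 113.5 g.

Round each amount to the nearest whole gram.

olive oil: 1158 g; butter: 298 g; arborio rice: 117 g; breadcrumbs: 520 g

Scaling factor: 21/12 = 7/4 = 1.75.
olive oil: (3 cup + 1 tbsp = 3.0625 cup) × 7/4 × 216 g/cup ≈ 1158 g
butter: 1.5 stick × 7/4 × 113.5 g/stick ≈ 298 g
arborio rice: 1/3 cup × 7/4 × 200 g/cup ≈ 117 g
breadcrumbs: 2.75 cup × 7/4 × 108 g/cup ≈ 520 g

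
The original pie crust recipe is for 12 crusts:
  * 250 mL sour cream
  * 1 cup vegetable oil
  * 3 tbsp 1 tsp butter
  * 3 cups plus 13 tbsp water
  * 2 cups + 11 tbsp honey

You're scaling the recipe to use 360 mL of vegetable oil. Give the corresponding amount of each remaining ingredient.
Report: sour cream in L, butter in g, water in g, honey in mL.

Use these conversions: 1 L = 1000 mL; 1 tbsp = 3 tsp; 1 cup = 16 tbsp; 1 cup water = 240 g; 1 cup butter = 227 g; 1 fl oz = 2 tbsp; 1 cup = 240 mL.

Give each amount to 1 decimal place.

sour cream: 0.4 L; butter: 70.9 g; water: 1372.5 g; honey: 967.5 mL

The original recipe has 240 mL of vegetable oil, so the scaling factor is 360 ÷ 240 = 3/2 = 1.5.
sour cream: 250 mL × 3/2 ÷ 1000 mL/L ≈ 0.4 L
butter: (3 tbsp + 1 tsp = 10/3 tbsp) × 3/2 ÷ 16 tbsp/cup × 227 g/cup ≈ 70.9 g
water: (3 cup + 13 tbsp = 3.8125 cup) × 3/2 × 240 g/cup = 1372.5 g
honey: (2 cup + 11 tbsp = 2.6875 cup) × 3/2 × 240 mL/cup = 967.5 mL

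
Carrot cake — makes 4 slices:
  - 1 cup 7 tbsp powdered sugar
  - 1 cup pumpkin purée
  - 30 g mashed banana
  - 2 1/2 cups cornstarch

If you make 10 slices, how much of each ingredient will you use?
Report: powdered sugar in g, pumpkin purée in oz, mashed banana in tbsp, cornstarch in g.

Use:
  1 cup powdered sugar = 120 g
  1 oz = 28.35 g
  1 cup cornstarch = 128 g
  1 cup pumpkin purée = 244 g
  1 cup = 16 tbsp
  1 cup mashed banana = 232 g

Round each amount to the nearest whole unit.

Scaling factor: 10/4 = 5/2 = 2.5.
powdered sugar: (1 cup + 7 tbsp = 1.4375 cup) × 5/2 × 120 g/cup ≈ 431 g
pumpkin purée: 1 cup × 5/2 × 244 g/cup ÷ 28.35 g/oz ≈ 22 oz
mashed banana: 30 g × 5/2 ÷ 232 g/cup × 16 tbsp/cup ≈ 5 tbsp
cornstarch: 2.5 cup × 5/2 × 128 g/cup = 800 g

powdered sugar: 431 g; pumpkin purée: 22 oz; mashed banana: 5 tbsp; cornstarch: 800 g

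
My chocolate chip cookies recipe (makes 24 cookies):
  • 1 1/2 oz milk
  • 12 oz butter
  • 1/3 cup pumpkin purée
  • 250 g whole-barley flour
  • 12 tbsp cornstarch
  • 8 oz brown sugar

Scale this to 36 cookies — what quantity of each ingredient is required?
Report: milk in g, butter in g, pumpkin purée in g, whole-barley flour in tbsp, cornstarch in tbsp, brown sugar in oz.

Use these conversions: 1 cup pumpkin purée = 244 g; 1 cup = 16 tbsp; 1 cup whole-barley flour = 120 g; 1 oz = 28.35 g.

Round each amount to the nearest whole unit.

milk: 64 g; butter: 510 g; pumpkin purée: 122 g; whole-barley flour: 50 tbsp; cornstarch: 18 tbsp; brown sugar: 12 oz

Scaling factor: 36/24 = 3/2 = 1.5.
milk: 1.5 oz × 3/2 × 28.35 g/oz ≈ 64 g
butter: 12 oz × 3/2 × 28.35 g/oz ≈ 510 g
pumpkin purée: 1/3 cup × 3/2 × 244 g/cup = 122 g
whole-barley flour: 250 g × 3/2 ÷ 120 g/cup × 16 tbsp/cup = 50 tbsp
cornstarch: 12 tbsp × 3/2 = 18 tbsp
brown sugar: 8 oz × 3/2 = 12 oz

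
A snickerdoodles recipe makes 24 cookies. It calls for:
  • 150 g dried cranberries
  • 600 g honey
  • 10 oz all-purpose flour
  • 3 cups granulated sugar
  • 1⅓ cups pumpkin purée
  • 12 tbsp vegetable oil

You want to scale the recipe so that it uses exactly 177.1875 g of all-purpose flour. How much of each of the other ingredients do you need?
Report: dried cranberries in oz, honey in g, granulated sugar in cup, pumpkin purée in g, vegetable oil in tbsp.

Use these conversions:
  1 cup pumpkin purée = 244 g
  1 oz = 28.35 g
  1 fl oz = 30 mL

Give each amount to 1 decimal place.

The original recipe has 283.5 g of all-purpose flour, so the scaling factor is 177.1875 ÷ 283.5 = 5/8 = 0.625.
dried cranberries: 150 g × 5/8 ÷ 28.35 g/oz ≈ 3.3 oz
honey: 600 g × 5/8 = 375.0 g
granulated sugar: 3 cup × 5/8 ≈ 1.9 cup
pumpkin purée: 4/3 cup × 5/8 × 244 g/cup ≈ 203.3 g
vegetable oil: 12 tbsp × 5/8 = 7.5 tbsp

dried cranberries: 3.3 oz; honey: 375.0 g; granulated sugar: 1.9 cup; pumpkin purée: 203.3 g; vegetable oil: 7.5 tbsp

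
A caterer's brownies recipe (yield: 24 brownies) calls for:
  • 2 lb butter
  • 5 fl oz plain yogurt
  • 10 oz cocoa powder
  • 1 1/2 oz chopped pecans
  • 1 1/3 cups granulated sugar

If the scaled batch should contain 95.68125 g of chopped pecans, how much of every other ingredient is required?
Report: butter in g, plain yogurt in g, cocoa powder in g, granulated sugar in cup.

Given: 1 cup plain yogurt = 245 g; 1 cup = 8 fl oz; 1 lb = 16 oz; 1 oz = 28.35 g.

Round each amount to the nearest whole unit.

The original recipe has 42.525 g of chopped pecans, so the scaling factor is 95.68125 ÷ 42.525 = 9/4 = 2.25.
butter: 2 lb × 9/4 × 16 oz/lb × 28.35 g/oz ≈ 2041 g
plain yogurt: 5 fl oz × 9/4 ÷ 8 fl oz/cup × 245 g/cup ≈ 345 g
cocoa powder: 10 oz × 9/4 × 28.35 g/oz ≈ 638 g
granulated sugar: 4/3 cup × 9/4 = 3 cup

butter: 2041 g; plain yogurt: 345 g; cocoa powder: 638 g; granulated sugar: 3 cup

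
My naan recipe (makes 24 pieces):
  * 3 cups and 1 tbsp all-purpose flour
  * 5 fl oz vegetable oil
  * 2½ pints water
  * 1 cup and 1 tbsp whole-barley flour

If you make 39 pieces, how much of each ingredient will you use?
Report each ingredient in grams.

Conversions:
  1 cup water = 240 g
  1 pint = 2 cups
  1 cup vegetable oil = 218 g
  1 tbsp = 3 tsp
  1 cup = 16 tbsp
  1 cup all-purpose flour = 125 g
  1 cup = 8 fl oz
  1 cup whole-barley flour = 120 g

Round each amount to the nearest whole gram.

all-purpose flour: 622 g; vegetable oil: 221 g; water: 1950 g; whole-barley flour: 207 g

Scaling factor: 39/24 = 13/8 = 1.625.
all-purpose flour: (3 cup + 1 tbsp = 3.0625 cup) × 13/8 × 125 g/cup ≈ 622 g
vegetable oil: 5 fl oz × 13/8 ÷ 8 fl oz/cup × 218 g/cup ≈ 221 g
water: 2.5 pint × 13/8 × 2 cup/pint × 240 g/cup = 1950 g
whole-barley flour: (1 cup + 1 tbsp = 1.0625 cup) × 13/8 × 120 g/cup ≈ 207 g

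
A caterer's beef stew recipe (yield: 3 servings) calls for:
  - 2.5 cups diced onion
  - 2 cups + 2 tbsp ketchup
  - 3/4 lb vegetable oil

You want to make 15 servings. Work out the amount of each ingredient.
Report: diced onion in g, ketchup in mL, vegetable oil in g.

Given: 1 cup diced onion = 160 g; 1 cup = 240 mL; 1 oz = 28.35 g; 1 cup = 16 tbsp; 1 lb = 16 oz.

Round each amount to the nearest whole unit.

diced onion: 2000 g; ketchup: 2550 mL; vegetable oil: 1701 g

Scaling factor: 15/3 = 5.
diced onion: 2.5 cup × 5 × 160 g/cup = 2000 g
ketchup: (2 cup + 2 tbsp = 2.125 cup) × 5 × 240 mL/cup = 2550 mL
vegetable oil: 0.75 lb × 5 × 16 oz/lb × 28.35 g/oz = 1701 g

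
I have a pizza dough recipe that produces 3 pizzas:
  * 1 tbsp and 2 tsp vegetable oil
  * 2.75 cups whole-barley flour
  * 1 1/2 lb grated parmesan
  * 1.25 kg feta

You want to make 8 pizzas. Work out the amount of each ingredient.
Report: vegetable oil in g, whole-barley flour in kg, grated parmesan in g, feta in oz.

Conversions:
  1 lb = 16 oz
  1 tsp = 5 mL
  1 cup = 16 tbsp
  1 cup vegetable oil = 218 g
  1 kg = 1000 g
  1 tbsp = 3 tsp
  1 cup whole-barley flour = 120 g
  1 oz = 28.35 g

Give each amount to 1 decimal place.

Scaling factor: 8/3.
vegetable oil: (1 tbsp + 2 tsp = 5/3 tbsp) × 8/3 ÷ 16 tbsp/cup × 218 g/cup ≈ 60.6 g
whole-barley flour: 2.75 cup × 8/3 × 120 g/cup ÷ 1000 g/kg ≈ 0.9 kg
grated parmesan: 1.5 lb × 8/3 × 16 oz/lb × 28.35 g/oz = 1814.4 g
feta: 1.25 kg × 8/3 × 1000 g/kg ÷ 28.35 g/oz ≈ 117.6 oz

vegetable oil: 60.6 g; whole-barley flour: 0.9 kg; grated parmesan: 1814.4 g; feta: 117.6 oz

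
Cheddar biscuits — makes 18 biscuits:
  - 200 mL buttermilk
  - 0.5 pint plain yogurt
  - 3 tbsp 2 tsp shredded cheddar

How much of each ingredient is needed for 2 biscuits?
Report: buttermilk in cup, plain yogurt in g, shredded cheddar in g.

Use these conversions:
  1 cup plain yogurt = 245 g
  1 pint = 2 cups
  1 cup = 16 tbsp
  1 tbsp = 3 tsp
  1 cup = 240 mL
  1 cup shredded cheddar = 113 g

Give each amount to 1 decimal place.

Scaling factor: 2/18 = 1/9.
buttermilk: 200 mL × 1/9 ÷ 240 mL/cup ≈ 0.1 cup
plain yogurt: 0.5 pint × 1/9 × 2 cup/pint × 245 g/cup ≈ 27.2 g
shredded cheddar: (3 tbsp + 2 tsp = 11/3 tbsp) × 1/9 ÷ 16 tbsp/cup × 113 g/cup ≈ 2.9 g

buttermilk: 0.1 cup; plain yogurt: 27.2 g; shredded cheddar: 2.9 g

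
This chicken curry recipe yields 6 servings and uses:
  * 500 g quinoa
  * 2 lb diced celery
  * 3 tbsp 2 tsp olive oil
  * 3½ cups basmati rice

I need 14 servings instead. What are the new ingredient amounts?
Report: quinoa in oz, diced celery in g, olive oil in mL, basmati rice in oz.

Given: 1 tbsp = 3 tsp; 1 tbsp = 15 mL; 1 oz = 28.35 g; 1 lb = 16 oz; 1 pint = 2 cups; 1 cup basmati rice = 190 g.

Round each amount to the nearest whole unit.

Scaling factor: 14/6 = 7/3.
quinoa: 500 g × 7/3 ÷ 28.35 g/oz ≈ 41 oz
diced celery: 2 lb × 7/3 × 16 oz/lb × 28.35 g/oz ≈ 2117 g
olive oil: (3 tbsp + 2 tsp = 11/3 tbsp) × 7/3 × 15 mL/tbsp ≈ 128 mL
basmati rice: 3.5 cup × 7/3 × 190 g/cup ÷ 28.35 g/oz ≈ 55 oz

quinoa: 41 oz; diced celery: 2117 g; olive oil: 128 mL; basmati rice: 55 oz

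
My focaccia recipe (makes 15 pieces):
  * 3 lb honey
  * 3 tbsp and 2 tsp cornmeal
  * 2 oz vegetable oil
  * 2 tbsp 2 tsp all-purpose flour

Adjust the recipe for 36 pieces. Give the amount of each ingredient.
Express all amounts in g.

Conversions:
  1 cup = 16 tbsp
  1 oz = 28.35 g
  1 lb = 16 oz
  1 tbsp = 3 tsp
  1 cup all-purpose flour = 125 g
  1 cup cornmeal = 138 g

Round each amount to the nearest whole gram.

Scaling factor: 36/15 = 12/5 = 2.4.
honey: 3 lb × 12/5 × 16 oz/lb × 28.35 g/oz ≈ 3266 g
cornmeal: (3 tbsp + 2 tsp = 11/3 tbsp) × 12/5 ÷ 16 tbsp/cup × 138 g/cup ≈ 76 g
vegetable oil: 2 oz × 12/5 × 28.35 g/oz ≈ 136 g
all-purpose flour: (2 tbsp + 2 tsp = 8/3 tbsp) × 12/5 ÷ 16 tbsp/cup × 125 g/cup = 50 g

honey: 3266 g; cornmeal: 76 g; vegetable oil: 136 g; all-purpose flour: 50 g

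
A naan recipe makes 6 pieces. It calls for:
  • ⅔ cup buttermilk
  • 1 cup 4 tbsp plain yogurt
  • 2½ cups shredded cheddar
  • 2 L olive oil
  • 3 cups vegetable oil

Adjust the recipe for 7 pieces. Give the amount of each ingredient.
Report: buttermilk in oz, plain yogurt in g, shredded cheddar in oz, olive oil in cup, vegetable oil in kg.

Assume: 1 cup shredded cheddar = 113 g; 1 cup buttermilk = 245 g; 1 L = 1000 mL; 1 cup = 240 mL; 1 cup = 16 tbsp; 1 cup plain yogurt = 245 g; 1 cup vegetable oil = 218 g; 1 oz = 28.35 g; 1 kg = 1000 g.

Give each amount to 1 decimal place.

Scaling factor: 7/6.
buttermilk: 2/3 cup × 7/6 × 245 g/cup ÷ 28.35 g/oz ≈ 6.7 oz
plain yogurt: (1 cup + 4 tbsp = 1.25 cup) × 7/6 × 245 g/cup ≈ 357.3 g
shredded cheddar: 2.5 cup × 7/6 × 113 g/cup ÷ 28.35 g/oz ≈ 11.6 oz
olive oil: 2 L × 7/6 × 1000 mL/L ÷ 240 mL/cup ≈ 9.7 cup
vegetable oil: 3 cup × 7/6 × 218 g/cup ÷ 1000 g/kg ≈ 0.8 kg

buttermilk: 6.7 oz; plain yogurt: 357.3 g; shredded cheddar: 11.6 oz; olive oil: 9.7 cup; vegetable oil: 0.8 kg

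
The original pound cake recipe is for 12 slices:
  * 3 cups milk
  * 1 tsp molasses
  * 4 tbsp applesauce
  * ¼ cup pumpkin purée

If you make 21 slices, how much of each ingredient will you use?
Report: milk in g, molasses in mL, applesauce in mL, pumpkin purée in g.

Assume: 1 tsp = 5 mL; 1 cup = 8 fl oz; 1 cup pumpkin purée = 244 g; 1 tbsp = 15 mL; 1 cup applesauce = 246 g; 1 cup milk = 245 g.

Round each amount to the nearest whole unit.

milk: 1286 g; molasses: 9 mL; applesauce: 105 mL; pumpkin purée: 107 g

Scaling factor: 21/12 = 7/4 = 1.75.
milk: 3 cup × 7/4 × 245 g/cup ≈ 1286 g
molasses: 1 tsp × 7/4 × 5 mL/tsp ≈ 9 mL
applesauce: 4 tbsp × 7/4 × 15 mL/tbsp = 105 mL
pumpkin purée: 0.25 cup × 7/4 × 244 g/cup ≈ 107 g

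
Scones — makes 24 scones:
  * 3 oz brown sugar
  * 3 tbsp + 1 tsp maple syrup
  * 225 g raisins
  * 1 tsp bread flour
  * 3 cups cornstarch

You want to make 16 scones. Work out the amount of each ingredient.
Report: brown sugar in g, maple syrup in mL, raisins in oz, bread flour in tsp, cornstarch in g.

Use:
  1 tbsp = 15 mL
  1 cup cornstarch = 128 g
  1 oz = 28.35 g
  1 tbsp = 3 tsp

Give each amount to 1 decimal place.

brown sugar: 56.7 g; maple syrup: 33.3 mL; raisins: 5.3 oz; bread flour: 0.7 tsp; cornstarch: 256.0 g

Scaling factor: 16/24 = 2/3.
brown sugar: 3 oz × 2/3 × 28.35 g/oz = 56.7 g
maple syrup: (3 tbsp + 1 tsp = 10/3 tbsp) × 2/3 × 15 mL/tbsp ≈ 33.3 mL
raisins: 225 g × 2/3 ÷ 28.35 g/oz ≈ 5.3 oz
bread flour: 1 tsp × 2/3 ≈ 0.7 tsp
cornstarch: 3 cup × 2/3 × 128 g/cup = 256.0 g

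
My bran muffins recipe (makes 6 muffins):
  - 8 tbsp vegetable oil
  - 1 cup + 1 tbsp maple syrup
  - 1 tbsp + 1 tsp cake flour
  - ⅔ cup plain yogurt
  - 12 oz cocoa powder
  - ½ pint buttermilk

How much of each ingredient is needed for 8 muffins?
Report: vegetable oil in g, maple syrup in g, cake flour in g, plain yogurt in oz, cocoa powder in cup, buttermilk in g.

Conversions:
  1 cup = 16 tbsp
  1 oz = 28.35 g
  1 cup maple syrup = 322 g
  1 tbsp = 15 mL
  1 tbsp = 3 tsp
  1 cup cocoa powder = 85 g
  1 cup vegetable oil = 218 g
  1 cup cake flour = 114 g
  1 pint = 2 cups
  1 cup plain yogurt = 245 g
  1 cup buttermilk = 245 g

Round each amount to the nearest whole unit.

Scaling factor: 8/6 = 4/3.
vegetable oil: 8 tbsp × 4/3 ÷ 16 tbsp/cup × 218 g/cup ≈ 145 g
maple syrup: (1 cup + 1 tbsp = 1.0625 cup) × 4/3 × 322 g/cup ≈ 456 g
cake flour: (1 tbsp + 1 tsp = 4/3 tbsp) × 4/3 ÷ 16 tbsp/cup × 114 g/cup ≈ 13 g
plain yogurt: 2/3 cup × 4/3 × 245 g/cup ÷ 28.35 g/oz ≈ 8 oz
cocoa powder: 12 oz × 4/3 × 28.35 g/oz ÷ 85 g/cup ≈ 5 cup
buttermilk: 0.5 pint × 4/3 × 2 cup/pint × 245 g/cup ≈ 327 g

vegetable oil: 145 g; maple syrup: 456 g; cake flour: 13 g; plain yogurt: 8 oz; cocoa powder: 5 cup; buttermilk: 327 g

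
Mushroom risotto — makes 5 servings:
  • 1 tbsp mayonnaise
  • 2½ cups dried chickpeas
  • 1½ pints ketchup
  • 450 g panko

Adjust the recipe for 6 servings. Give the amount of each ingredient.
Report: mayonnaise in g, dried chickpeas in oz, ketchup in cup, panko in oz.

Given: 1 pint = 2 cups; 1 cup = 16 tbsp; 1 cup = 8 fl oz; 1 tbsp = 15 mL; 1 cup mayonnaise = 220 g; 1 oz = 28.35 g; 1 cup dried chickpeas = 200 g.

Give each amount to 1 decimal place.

Scaling factor: 6/5 = 1.2.
mayonnaise: 1 tbsp × 6/5 ÷ 16 tbsp/cup × 220 g/cup = 16.5 g
dried chickpeas: 2.5 cup × 6/5 × 200 g/cup ÷ 28.35 g/oz ≈ 21.2 oz
ketchup: 1.5 pint × 6/5 × 2 cup/pint = 3.6 cup
panko: 450 g × 6/5 ÷ 28.35 g/oz ≈ 19.0 oz

mayonnaise: 16.5 g; dried chickpeas: 21.2 oz; ketchup: 3.6 cup; panko: 19.0 oz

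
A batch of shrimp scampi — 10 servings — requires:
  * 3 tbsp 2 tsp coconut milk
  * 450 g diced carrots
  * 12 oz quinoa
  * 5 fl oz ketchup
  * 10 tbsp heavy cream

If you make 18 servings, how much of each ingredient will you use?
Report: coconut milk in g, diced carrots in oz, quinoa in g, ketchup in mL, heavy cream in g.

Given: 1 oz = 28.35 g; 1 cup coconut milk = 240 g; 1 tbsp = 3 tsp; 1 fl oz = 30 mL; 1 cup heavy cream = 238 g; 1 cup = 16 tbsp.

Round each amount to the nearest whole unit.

Scaling factor: 18/10 = 9/5 = 1.8.
coconut milk: (3 tbsp + 2 tsp = 11/3 tbsp) × 9/5 ÷ 16 tbsp/cup × 240 g/cup = 99 g
diced carrots: 450 g × 9/5 ÷ 28.35 g/oz ≈ 29 oz
quinoa: 12 oz × 9/5 × 28.35 g/oz ≈ 612 g
ketchup: 5 fl oz × 9/5 × 30 mL/fl oz = 270 mL
heavy cream: 10 tbsp × 9/5 ÷ 16 tbsp/cup × 238 g/cup ≈ 268 g

coconut milk: 99 g; diced carrots: 29 oz; quinoa: 612 g; ketchup: 270 mL; heavy cream: 268 g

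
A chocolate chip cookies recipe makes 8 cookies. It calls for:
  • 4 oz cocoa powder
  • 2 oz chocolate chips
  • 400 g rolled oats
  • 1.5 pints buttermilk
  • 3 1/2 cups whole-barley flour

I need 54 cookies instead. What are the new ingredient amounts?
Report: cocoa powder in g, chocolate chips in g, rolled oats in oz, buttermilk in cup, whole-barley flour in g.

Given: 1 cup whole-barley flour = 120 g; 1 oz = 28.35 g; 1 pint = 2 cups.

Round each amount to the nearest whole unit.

Scaling factor: 54/8 = 27/4 = 6.75.
cocoa powder: 4 oz × 27/4 × 28.35 g/oz ≈ 765 g
chocolate chips: 2 oz × 27/4 × 28.35 g/oz ≈ 383 g
rolled oats: 400 g × 27/4 ÷ 28.35 g/oz ≈ 95 oz
buttermilk: 1.5 pint × 27/4 × 2 cup/pint ≈ 20 cup
whole-barley flour: 3.5 cup × 27/4 × 120 g/cup = 2835 g

cocoa powder: 765 g; chocolate chips: 383 g; rolled oats: 95 oz; buttermilk: 20 cup; whole-barley flour: 2835 g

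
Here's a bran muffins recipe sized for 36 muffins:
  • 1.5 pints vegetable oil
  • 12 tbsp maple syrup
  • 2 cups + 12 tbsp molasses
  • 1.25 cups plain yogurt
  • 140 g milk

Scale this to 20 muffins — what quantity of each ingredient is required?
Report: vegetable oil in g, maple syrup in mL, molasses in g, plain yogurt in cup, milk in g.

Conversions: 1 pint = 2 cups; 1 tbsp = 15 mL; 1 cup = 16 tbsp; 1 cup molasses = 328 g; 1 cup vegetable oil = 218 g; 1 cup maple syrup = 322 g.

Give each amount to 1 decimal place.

vegetable oil: 363.3 g; maple syrup: 100.0 mL; molasses: 501.1 g; plain yogurt: 0.7 cup; milk: 77.8 g

Scaling factor: 20/36 = 5/9.
vegetable oil: 1.5 pint × 5/9 × 2 cup/pint × 218 g/cup ≈ 363.3 g
maple syrup: 12 tbsp × 5/9 × 15 mL/tbsp = 100.0 mL
molasses: (2 cup + 12 tbsp = 2.75 cup) × 5/9 × 328 g/cup ≈ 501.1 g
plain yogurt: 1.25 cup × 5/9 ≈ 0.7 cup
milk: 140 g × 5/9 ≈ 77.8 g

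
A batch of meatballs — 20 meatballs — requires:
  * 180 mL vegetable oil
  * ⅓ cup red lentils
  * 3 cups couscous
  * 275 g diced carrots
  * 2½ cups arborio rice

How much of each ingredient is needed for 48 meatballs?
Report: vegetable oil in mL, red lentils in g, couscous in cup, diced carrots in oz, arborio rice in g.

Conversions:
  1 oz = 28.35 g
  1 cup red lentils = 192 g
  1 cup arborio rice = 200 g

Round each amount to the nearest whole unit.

vegetable oil: 432 mL; red lentils: 154 g; couscous: 7 cup; diced carrots: 23 oz; arborio rice: 1200 g

Scaling factor: 48/20 = 12/5 = 2.4.
vegetable oil: 180 mL × 12/5 = 432 mL
red lentils: 1/3 cup × 12/5 × 192 g/cup ≈ 154 g
couscous: 3 cup × 12/5 ≈ 7 cup
diced carrots: 275 g × 12/5 ÷ 28.35 g/oz ≈ 23 oz
arborio rice: 2.5 cup × 12/5 × 200 g/cup = 1200 g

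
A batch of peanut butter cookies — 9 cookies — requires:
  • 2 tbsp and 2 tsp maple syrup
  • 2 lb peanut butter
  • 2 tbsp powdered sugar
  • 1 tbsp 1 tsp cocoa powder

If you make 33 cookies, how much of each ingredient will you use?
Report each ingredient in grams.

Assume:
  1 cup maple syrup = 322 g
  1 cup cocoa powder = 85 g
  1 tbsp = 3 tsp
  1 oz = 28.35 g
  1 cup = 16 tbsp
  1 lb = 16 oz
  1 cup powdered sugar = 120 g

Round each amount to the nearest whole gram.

Scaling factor: 33/9 = 11/3.
maple syrup: (2 tbsp + 2 tsp = 8/3 tbsp) × 11/3 ÷ 16 tbsp/cup × 322 g/cup ≈ 197 g
peanut butter: 2 lb × 11/3 × 16 oz/lb × 28.35 g/oz ≈ 3326 g
powdered sugar: 2 tbsp × 11/3 ÷ 16 tbsp/cup × 120 g/cup = 55 g
cocoa powder: (1 tbsp + 1 tsp = 4/3 tbsp) × 11/3 ÷ 16 tbsp/cup × 85 g/cup ≈ 26 g

maple syrup: 197 g; peanut butter: 3326 g; powdered sugar: 55 g; cocoa powder: 26 g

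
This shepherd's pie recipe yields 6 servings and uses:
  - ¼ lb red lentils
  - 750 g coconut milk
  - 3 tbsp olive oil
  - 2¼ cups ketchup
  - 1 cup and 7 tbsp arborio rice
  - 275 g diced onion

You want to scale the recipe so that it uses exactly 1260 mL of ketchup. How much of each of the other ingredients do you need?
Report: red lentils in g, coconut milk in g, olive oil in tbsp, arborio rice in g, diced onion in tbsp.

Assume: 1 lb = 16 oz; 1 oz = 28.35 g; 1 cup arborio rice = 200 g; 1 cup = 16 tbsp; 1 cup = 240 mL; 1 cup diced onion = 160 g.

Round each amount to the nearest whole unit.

The original recipe has 540 mL of ketchup, so the scaling factor is 1260 ÷ 540 = 7/3.
red lentils: 0.25 lb × 7/3 × 16 oz/lb × 28.35 g/oz ≈ 265 g
coconut milk: 750 g × 7/3 = 1750 g
olive oil: 3 tbsp × 7/3 = 7 tbsp
arborio rice: (1 cup + 7 tbsp = 1.4375 cup) × 7/3 × 200 g/cup ≈ 671 g
diced onion: 275 g × 7/3 ÷ 160 g/cup × 16 tbsp/cup ≈ 64 tbsp

red lentils: 265 g; coconut milk: 1750 g; olive oil: 7 tbsp; arborio rice: 671 g; diced onion: 64 tbsp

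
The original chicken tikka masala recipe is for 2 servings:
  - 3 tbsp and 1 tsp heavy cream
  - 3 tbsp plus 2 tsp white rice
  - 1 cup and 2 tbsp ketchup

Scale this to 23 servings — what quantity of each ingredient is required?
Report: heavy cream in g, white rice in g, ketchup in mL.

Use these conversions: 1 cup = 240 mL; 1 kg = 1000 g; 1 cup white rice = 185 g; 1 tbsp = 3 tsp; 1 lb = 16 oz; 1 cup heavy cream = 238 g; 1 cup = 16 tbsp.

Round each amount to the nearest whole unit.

Scaling factor: 23/2 = 11.5.
heavy cream: (3 tbsp + 1 tsp = 10/3 tbsp) × 23/2 ÷ 16 tbsp/cup × 238 g/cup ≈ 570 g
white rice: (3 tbsp + 2 tsp = 11/3 tbsp) × 23/2 ÷ 16 tbsp/cup × 185 g/cup ≈ 488 g
ketchup: (1 cup + 2 tbsp = 1.125 cup) × 23/2 × 240 mL/cup = 3105 mL

heavy cream: 570 g; white rice: 488 g; ketchup: 3105 mL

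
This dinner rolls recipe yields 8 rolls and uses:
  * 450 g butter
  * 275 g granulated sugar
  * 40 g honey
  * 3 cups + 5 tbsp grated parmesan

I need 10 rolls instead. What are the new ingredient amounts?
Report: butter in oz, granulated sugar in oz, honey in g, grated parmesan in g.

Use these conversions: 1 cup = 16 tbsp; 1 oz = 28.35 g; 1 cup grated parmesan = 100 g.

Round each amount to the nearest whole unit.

butter: 20 oz; granulated sugar: 12 oz; honey: 50 g; grated parmesan: 414 g

Scaling factor: 10/8 = 5/4 = 1.25.
butter: 450 g × 5/4 ÷ 28.35 g/oz ≈ 20 oz
granulated sugar: 275 g × 5/4 ÷ 28.35 g/oz ≈ 12 oz
honey: 40 g × 5/4 = 50 g
grated parmesan: (3 cup + 5 tbsp = 3.3125 cup) × 5/4 × 100 g/cup ≈ 414 g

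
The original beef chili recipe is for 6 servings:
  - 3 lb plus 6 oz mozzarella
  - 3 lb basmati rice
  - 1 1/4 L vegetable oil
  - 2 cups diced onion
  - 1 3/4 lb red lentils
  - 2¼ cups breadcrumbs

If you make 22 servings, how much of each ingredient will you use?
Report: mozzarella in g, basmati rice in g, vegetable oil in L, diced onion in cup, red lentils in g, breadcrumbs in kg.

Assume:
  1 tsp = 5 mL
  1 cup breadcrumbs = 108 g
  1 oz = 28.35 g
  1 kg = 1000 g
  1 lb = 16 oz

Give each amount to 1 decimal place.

mozzarella: 5613.3 g; basmati rice: 4989.6 g; vegetable oil: 4.6 L; diced onion: 7.3 cup; red lentils: 2910.6 g; breadcrumbs: 0.9 kg

Scaling factor: 22/6 = 11/3.
mozzarella: (3 lb + 6 oz = 3.375 lb) × 11/3 × 16 oz/lb × 28.35 g/oz = 5613.3 g
basmati rice: 3 lb × 11/3 × 16 oz/lb × 28.35 g/oz = 4989.6 g
vegetable oil: 1.25 L × 11/3 ≈ 4.6 L
diced onion: 2 cup × 11/3 ≈ 7.3 cup
red lentils: 1.75 lb × 11/3 × 16 oz/lb × 28.35 g/oz = 2910.6 g
breadcrumbs: 2.25 cup × 11/3 × 108 g/cup ÷ 1000 g/kg ≈ 0.9 kg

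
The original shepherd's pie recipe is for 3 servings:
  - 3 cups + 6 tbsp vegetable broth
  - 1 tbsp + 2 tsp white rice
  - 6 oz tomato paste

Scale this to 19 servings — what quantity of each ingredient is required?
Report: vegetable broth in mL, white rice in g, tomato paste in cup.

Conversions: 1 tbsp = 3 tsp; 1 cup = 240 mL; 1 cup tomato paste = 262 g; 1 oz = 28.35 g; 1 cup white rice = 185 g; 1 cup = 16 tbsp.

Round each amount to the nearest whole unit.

vegetable broth: 5130 mL; white rice: 122 g; tomato paste: 4 cup

Scaling factor: 19/3.
vegetable broth: (3 cup + 6 tbsp = 3.375 cup) × 19/3 × 240 mL/cup = 5130 mL
white rice: (1 tbsp + 2 tsp = 5/3 tbsp) × 19/3 ÷ 16 tbsp/cup × 185 g/cup ≈ 122 g
tomato paste: 6 oz × 19/3 × 28.35 g/oz ÷ 262 g/cup ≈ 4 cup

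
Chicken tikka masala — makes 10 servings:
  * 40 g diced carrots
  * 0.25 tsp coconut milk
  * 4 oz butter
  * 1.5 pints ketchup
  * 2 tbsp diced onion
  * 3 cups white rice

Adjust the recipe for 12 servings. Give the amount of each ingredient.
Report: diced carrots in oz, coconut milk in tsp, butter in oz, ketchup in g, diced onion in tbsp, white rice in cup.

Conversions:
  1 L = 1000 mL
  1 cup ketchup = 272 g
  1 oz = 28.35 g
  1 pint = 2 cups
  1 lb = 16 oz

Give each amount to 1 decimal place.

Scaling factor: 12/10 = 6/5 = 1.2.
diced carrots: 40 g × 6/5 ÷ 28.35 g/oz ≈ 1.7 oz
coconut milk: 0.25 tsp × 6/5 = 0.3 tsp
butter: 4 oz × 6/5 = 4.8 oz
ketchup: 1.5 pint × 6/5 × 2 cup/pint × 272 g/cup = 979.2 g
diced onion: 2 tbsp × 6/5 = 2.4 tbsp
white rice: 3 cup × 6/5 = 3.6 cup

diced carrots: 1.7 oz; coconut milk: 0.3 tsp; butter: 4.8 oz; ketchup: 979.2 g; diced onion: 2.4 tbsp; white rice: 3.6 cup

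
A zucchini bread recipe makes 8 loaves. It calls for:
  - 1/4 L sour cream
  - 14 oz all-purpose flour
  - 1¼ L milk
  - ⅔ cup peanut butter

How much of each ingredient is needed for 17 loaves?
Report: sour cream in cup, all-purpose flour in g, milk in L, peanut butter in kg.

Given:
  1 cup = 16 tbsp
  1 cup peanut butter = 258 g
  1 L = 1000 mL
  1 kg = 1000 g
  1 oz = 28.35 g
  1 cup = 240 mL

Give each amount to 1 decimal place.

Scaling factor: 17/8 = 2.125.
sour cream: 0.25 L × 17/8 × 1000 mL/L ÷ 240 mL/cup ≈ 2.2 cup
all-purpose flour: 14 oz × 17/8 × 28.35 g/oz ≈ 843.4 g
milk: 1.25 L × 17/8 ≈ 2.7 L
peanut butter: 2/3 cup × 17/8 × 258 g/cup ÷ 1000 g/kg ≈ 0.4 kg

sour cream: 2.2 cup; all-purpose flour: 843.4 g; milk: 2.7 L; peanut butter: 0.4 kg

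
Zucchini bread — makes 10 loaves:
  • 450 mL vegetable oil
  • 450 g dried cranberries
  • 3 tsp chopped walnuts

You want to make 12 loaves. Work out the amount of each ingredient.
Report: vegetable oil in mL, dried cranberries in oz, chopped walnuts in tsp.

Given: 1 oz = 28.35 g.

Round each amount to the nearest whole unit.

vegetable oil: 540 mL; dried cranberries: 19 oz; chopped walnuts: 4 tsp

Scaling factor: 12/10 = 6/5 = 1.2.
vegetable oil: 450 mL × 6/5 = 540 mL
dried cranberries: 450 g × 6/5 ÷ 28.35 g/oz ≈ 19 oz
chopped walnuts: 3 tsp × 6/5 ≈ 4 tsp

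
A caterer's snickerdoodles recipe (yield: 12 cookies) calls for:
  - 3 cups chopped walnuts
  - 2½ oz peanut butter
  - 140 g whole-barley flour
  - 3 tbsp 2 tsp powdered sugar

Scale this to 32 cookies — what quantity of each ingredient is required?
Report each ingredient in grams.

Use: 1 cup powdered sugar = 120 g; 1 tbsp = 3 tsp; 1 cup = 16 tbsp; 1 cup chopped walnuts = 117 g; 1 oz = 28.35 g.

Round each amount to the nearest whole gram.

Scaling factor: 32/12 = 8/3.
chopped walnuts: 3 cup × 8/3 × 117 g/cup = 936 g
peanut butter: 2.5 oz × 8/3 × 28.35 g/oz = 189 g
whole-barley flour: 140 g × 8/3 ≈ 373 g
powdered sugar: (3 tbsp + 2 tsp = 11/3 tbsp) × 8/3 ÷ 16 tbsp/cup × 120 g/cup ≈ 73 g

chopped walnuts: 936 g; peanut butter: 189 g; whole-barley flour: 373 g; powdered sugar: 73 g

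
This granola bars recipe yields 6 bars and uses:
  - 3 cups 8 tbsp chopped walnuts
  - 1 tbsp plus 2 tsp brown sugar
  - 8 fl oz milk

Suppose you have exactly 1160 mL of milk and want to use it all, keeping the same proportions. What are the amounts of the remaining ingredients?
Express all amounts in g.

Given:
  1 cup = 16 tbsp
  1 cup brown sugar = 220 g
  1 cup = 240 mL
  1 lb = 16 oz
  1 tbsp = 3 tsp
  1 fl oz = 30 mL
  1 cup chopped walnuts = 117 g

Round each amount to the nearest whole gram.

The original recipe has 240 mL of milk, so the scaling factor is 1160 ÷ 240 = 29/6.
chopped walnuts: (3 cup + 8 tbsp = 3.5 cup) × 29/6 × 117 g/cup ≈ 1979 g
brown sugar: (1 tbsp + 2 tsp = 5/3 tbsp) × 29/6 ÷ 16 tbsp/cup × 220 g/cup ≈ 111 g

chopped walnuts: 1979 g; brown sugar: 111 g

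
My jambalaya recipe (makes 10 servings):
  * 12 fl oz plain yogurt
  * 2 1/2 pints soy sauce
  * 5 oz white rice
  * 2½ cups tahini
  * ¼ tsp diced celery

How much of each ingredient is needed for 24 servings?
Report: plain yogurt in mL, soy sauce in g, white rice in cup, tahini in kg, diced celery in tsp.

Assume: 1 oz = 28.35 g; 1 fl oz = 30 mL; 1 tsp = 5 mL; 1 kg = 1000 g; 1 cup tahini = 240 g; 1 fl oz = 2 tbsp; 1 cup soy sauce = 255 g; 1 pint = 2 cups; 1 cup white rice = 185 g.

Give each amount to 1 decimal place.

Scaling factor: 24/10 = 12/5 = 2.4.
plain yogurt: 12 fl oz × 12/5 × 30 mL/fl oz = 864.0 mL
soy sauce: 2.5 pint × 12/5 × 2 cup/pint × 255 g/cup = 3060.0 g
white rice: 5 oz × 12/5 × 28.35 g/oz ÷ 185 g/cup ≈ 1.8 cup
tahini: 2.5 cup × 12/5 × 240 g/cup ÷ 1000 g/kg ≈ 1.4 kg
diced celery: 0.25 tsp × 12/5 = 0.6 tsp

plain yogurt: 864.0 mL; soy sauce: 3060.0 g; white rice: 1.8 cup; tahini: 1.4 kg; diced celery: 0.6 tsp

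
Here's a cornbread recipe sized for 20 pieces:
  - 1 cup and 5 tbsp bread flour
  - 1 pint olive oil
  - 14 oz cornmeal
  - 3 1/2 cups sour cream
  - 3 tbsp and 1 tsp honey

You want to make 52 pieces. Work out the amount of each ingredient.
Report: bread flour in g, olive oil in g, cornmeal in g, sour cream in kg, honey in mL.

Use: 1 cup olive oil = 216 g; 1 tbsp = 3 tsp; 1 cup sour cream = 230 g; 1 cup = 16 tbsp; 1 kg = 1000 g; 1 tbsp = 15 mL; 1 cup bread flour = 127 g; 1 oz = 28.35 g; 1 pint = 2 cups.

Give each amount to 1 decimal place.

Scaling factor: 52/20 = 13/5 = 2.6.
bread flour: (1 cup + 5 tbsp = 1.3125 cup) × 13/5 × 127 g/cup ≈ 433.4 g
olive oil: 1 pint × 13/5 × 2 cup/pint × 216 g/cup = 1123.2 g
cornmeal: 14 oz × 13/5 × 28.35 g/oz ≈ 1031.9 g
sour cream: 3.5 cup × 13/5 × 230 g/cup ÷ 1000 g/kg ≈ 2.1 kg
honey: (3 tbsp + 1 tsp = 10/3 tbsp) × 13/5 × 15 mL/tbsp = 130.0 mL

bread flour: 433.4 g; olive oil: 1123.2 g; cornmeal: 1031.9 g; sour cream: 2.1 kg; honey: 130.0 mL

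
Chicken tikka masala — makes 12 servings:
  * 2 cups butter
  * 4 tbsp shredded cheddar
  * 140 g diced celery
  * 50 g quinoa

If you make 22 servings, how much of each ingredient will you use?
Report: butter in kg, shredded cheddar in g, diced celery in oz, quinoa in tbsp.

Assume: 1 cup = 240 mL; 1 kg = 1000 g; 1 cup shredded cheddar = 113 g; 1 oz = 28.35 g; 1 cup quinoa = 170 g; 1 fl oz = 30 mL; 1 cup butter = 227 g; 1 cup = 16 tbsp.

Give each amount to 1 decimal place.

Scaling factor: 22/12 = 11/6.
butter: 2 cup × 11/6 × 227 g/cup ÷ 1000 g/kg ≈ 0.8 kg
shredded cheddar: 4 tbsp × 11/6 ÷ 16 tbsp/cup × 113 g/cup ≈ 51.8 g
diced celery: 140 g × 11/6 ÷ 28.35 g/oz ≈ 9.1 oz
quinoa: 50 g × 11/6 ÷ 170 g/cup × 16 tbsp/cup ≈ 8.6 tbsp

butter: 0.8 kg; shredded cheddar: 51.8 g; diced celery: 9.1 oz; quinoa: 8.6 tbsp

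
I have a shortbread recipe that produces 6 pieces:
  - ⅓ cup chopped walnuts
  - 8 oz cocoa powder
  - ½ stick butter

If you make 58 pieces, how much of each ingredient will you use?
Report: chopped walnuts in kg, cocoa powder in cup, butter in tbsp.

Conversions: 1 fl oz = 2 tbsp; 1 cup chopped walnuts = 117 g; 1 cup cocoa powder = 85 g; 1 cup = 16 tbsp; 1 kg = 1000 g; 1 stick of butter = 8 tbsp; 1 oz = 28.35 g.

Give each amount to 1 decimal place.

Scaling factor: 58/6 = 29/3.
chopped walnuts: 1/3 cup × 29/3 × 117 g/cup ÷ 1000 g/kg ≈ 0.4 kg
cocoa powder: 8 oz × 29/3 × 28.35 g/oz ÷ 85 g/cup ≈ 25.8 cup
butter: 0.5 stick × 29/3 × 8 tbsp/stick ≈ 38.7 tbsp

chopped walnuts: 0.4 kg; cocoa powder: 25.8 cup; butter: 38.7 tbsp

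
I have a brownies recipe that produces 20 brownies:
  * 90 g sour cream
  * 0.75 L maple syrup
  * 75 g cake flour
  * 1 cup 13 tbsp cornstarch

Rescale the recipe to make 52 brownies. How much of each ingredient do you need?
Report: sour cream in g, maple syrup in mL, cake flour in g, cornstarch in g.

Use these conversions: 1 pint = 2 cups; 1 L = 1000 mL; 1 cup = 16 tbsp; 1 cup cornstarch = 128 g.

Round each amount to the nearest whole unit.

Scaling factor: 52/20 = 13/5 = 2.6.
sour cream: 90 g × 13/5 = 234 g
maple syrup: 0.75 L × 13/5 × 1000 mL/L = 1950 mL
cake flour: 75 g × 13/5 = 195 g
cornstarch: (1 cup + 13 tbsp = 1.8125 cup) × 13/5 × 128 g/cup ≈ 603 g

sour cream: 234 g; maple syrup: 1950 mL; cake flour: 195 g; cornstarch: 603 g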